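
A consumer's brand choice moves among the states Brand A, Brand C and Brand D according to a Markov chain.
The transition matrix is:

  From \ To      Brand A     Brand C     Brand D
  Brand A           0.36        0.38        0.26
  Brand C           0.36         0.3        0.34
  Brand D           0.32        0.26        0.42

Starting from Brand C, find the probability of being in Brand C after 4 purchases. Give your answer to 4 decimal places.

Propagate the distribution vector 4 purchases from Brand C.
After 0 purchases: (0.0000, 1.0000, 0.0000)
After 1 purchase: (0.3600, 0.3000, 0.3400)
After 2 purchases: (0.3464, 0.3152, 0.3384)
After 3 purchases: (0.3465, 0.3142, 0.3394)
After 4 purchases: (0.3464, 0.3141, 0.3394)
P(in Brand C after 4 purchases) = 0.3141

0.3141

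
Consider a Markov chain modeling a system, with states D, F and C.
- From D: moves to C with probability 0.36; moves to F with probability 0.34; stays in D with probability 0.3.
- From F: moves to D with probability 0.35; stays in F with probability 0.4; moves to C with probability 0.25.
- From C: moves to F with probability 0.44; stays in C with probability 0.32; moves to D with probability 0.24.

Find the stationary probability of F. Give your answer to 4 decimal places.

0.3941

Let the stationary distribution be π with π = πP and π_1 + π_2 + π_3 = 1.
π_1 = 0.3·π_1 + 0.35·π_2 + 0.24·π_3
π_2 = 0.34·π_1 + 0.4·π_2 + 0.44·π_3
Solving with the normalization constraint gives π = (0.3014, 0.3941, 0.3045).
So the stationary probability of F is 0.3941.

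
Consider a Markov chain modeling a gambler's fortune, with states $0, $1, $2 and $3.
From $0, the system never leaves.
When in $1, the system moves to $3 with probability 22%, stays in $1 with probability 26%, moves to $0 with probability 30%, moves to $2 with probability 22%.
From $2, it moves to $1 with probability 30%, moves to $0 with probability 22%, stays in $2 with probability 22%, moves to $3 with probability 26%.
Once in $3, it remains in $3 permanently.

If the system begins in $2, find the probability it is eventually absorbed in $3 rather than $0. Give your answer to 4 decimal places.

Let h(s) be the probability of absorption at $3 starting from transient state s. Then h($3) = 1 and h($0) = 0. By first-step analysis:
h($1) = 0.3·0 + 0.26·h($1) + 0.22·h($2) + 0.22·1
h($2) = 0.22·0 + 0.3·h($1) + 0.22·h($2) + 0.26·1
Solving: h($1) = 0.4476, h($2) = 0.5055.
Starting from $2, the probability is 0.5055.

0.5055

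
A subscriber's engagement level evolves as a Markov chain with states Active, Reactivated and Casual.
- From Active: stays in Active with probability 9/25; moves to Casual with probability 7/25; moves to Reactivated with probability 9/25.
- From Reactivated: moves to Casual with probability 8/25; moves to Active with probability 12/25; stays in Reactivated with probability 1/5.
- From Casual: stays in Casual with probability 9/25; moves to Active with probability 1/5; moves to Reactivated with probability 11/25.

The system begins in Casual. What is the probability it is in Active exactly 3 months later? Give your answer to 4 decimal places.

Propagate the distribution vector 3 months from Casual.
After 0 months: (0.0000, 0.0000, 1.0000)
After 1 month: (0.2000, 0.4400, 0.3600)
After 2 months: (0.3552, 0.3184, 0.3264)
After 3 months: (0.3460, 0.3352, 0.3188)
P(in Active after 3 months) = 0.3460

0.3460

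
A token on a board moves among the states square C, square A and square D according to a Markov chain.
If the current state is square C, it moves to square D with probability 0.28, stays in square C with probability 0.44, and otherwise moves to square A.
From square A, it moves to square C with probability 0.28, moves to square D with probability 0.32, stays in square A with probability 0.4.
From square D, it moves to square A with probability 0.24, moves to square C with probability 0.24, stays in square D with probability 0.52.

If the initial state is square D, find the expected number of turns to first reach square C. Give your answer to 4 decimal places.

Let t(s) be the expected number of turns to first reach square C from state s, with t(square C) = 0. Conditioning on the first turn:
t(square A) = 1 + 0.4·t(square A) + 0.32·t(square D)
t(square D) = 1 + 0.24·t(square A) + 0.52·t(square D)
Solving: t(square A) = 3.7879, t(square D) = 3.9773.
Expected turns from square D to square C: 3.9773.

3.9773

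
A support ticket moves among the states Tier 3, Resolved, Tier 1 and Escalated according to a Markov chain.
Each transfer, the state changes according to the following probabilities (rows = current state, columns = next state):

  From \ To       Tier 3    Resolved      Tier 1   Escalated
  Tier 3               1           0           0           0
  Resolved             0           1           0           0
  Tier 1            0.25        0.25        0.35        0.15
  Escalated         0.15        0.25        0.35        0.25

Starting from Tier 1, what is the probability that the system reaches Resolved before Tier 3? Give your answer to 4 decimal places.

0.5172

Let h(s) be the probability of absorption at Resolved starting from transient state s. Then h(Resolved) = 1 and h(Tier 3) = 0. By first-step analysis:
h(Tier 1) = 0.25·0 + 0.25·1 + 0.35·h(Tier 1) + 0.15·h(Escalated)
h(Escalated) = 0.15·0 + 0.25·1 + 0.35·h(Tier 1) + 0.25·h(Escalated)
Solving: h(Tier 1) = 0.5172, h(Escalated) = 0.5747.
Starting from Tier 1, the probability is 0.5172.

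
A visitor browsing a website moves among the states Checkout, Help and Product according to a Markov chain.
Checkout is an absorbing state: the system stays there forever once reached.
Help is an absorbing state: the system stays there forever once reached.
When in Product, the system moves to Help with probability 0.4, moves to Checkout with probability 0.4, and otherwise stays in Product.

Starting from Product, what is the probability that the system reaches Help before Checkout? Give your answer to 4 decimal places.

0.5000

Let h(s) be the probability of absorption at Help starting from transient state s. Then h(Help) = 1 and h(Checkout) = 0. By first-step analysis:
h(Product) = 0.4·0 + 0.4·1 + 0.2·h(Product)
Solving: h(Product) = 0.5000.
Starting from Product, the probability is 0.5000.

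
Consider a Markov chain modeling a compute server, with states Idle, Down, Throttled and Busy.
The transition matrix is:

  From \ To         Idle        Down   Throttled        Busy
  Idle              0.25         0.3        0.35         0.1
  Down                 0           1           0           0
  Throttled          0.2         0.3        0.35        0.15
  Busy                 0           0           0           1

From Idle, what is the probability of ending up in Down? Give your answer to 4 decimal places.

0.7186

Let h(s) be the probability of absorption at Down starting from transient state s. Then h(Down) = 1 and h(Busy) = 0. By first-step analysis:
h(Idle) = 0.25·h(Idle) + 0.3·1 + 0.35·h(Throttled) + 0.1·0
h(Throttled) = 0.2·h(Idle) + 0.3·1 + 0.35·h(Throttled) + 0.15·0
Solving: h(Idle) = 0.7186, h(Throttled) = 0.6826.
Starting from Idle, the probability is 0.7186.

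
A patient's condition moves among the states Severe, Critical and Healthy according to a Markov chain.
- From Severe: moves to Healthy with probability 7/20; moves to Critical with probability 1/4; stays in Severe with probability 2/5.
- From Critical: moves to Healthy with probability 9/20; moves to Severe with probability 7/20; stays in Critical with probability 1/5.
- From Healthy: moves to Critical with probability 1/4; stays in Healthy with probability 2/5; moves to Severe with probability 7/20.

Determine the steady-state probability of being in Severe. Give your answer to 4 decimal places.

0.3684

Let the stationary distribution be π with π = πP and π_1 + π_2 + π_3 = 1.
π_1 = 0.4·π_1 + 0.35·π_2 + 0.35·π_3
π_2 = 0.25·π_1 + 0.2·π_2 + 0.25·π_3
Solving with the normalization constraint gives π = (0.3684, 0.2381, 0.3935).
So the stationary probability of Severe is 0.3684.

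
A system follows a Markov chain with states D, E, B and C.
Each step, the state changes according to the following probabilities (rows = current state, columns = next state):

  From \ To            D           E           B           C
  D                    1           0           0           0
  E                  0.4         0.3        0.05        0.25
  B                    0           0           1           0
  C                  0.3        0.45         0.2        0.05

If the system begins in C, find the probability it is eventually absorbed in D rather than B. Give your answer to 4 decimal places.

Let h(s) be the probability of absorption at D starting from transient state s. Then h(D) = 1 and h(B) = 0. By first-step analysis:
h(E) = 0.4·1 + 0.3·h(E) + 0.05·0 + 0.25·h(C)
h(C) = 0.3·1 + 0.45·h(E) + 0.2·0 + 0.05·h(C)
Solving: h(E) = 0.8235, h(C) = 0.7059.
Starting from C, the probability is 0.7059.

0.7059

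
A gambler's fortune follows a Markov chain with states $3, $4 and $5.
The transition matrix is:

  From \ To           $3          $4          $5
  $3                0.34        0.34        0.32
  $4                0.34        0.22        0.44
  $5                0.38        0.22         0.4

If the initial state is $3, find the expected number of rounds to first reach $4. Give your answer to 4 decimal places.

Let t(s) be the expected number of rounds to first reach $4 from state s, with t($4) = 0. Conditioning on the first round:
t($3) = 1 + 0.34·t($3) + 0.32·t($5)
t($5) = 1 + 0.38·t($3) + 0.4·t($5)
Solving: t($3) = 3.3528, t($5) = 3.7901.
Expected rounds from $3 to $4: 3.3528.

3.3528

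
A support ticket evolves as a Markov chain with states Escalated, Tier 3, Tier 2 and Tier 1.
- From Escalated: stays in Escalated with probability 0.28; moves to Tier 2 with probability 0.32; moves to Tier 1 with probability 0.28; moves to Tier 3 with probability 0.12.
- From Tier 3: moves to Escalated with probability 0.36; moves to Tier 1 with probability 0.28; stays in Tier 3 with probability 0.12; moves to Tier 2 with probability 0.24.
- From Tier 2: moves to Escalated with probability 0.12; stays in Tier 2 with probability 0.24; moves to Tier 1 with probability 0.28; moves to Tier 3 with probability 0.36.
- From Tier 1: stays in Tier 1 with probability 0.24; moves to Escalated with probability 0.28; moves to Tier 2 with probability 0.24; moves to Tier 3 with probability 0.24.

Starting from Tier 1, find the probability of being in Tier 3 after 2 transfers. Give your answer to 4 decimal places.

0.2064

Propagate the distribution vector 2 transfers from Tier 1.
After 0 transfers: (0.0000, 0.0000, 0.0000, 1.0000)
After 1 transfer: (0.2800, 0.2400, 0.2400, 0.2400)
After 2 transfers: (0.2608, 0.2064, 0.2624, 0.2704)
P(in Tier 3 after 2 transfers) = 0.2064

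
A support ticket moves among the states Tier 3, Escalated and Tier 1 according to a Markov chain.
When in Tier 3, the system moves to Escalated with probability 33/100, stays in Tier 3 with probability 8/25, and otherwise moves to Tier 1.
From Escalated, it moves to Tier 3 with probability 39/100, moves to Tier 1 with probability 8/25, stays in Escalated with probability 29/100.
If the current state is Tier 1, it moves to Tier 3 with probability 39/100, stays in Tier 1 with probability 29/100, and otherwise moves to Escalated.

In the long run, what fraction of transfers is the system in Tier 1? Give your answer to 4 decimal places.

Let the stationary distribution be π with π = πP and π_1 + π_2 + π_3 = 1.
π_1 = 0.32·π_1 + 0.39·π_2 + 0.39·π_3
π_2 = 0.33·π_1 + 0.29·π_2 + 0.32·π_3
Solving with the normalization constraint gives π = (0.3645, 0.3142, 0.3213).
So the stationary probability of Tier 1 is 0.3213.

0.3213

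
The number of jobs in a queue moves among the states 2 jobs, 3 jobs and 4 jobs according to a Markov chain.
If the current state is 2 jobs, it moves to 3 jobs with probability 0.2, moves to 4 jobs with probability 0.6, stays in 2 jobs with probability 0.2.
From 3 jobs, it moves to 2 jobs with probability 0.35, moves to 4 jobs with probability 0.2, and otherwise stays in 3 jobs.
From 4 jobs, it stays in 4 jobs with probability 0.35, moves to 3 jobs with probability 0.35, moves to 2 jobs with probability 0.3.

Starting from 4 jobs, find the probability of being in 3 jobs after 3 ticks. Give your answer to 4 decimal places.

0.3409

Propagate the distribution vector 3 ticks from 4 jobs.
After 0 ticks: (0.0000, 0.0000, 1.0000)
After 1 tick: (0.3000, 0.3500, 0.3500)
After 2 ticks: (0.2875, 0.3400, 0.3725)
After 3 ticks: (0.2883, 0.3409, 0.3709)
P(in 3 jobs after 3 ticks) = 0.3409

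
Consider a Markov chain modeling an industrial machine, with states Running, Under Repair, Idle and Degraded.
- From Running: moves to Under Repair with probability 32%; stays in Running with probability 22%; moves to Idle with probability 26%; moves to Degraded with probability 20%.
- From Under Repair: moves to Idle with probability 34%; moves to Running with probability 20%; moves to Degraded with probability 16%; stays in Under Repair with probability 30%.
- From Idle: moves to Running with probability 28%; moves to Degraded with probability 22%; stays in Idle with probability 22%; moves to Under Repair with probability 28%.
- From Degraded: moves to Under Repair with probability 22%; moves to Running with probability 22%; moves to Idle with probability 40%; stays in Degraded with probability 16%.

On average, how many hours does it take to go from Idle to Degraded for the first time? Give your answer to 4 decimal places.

Let t(s) be the expected number of hours to first reach Degraded from state s, with t(Degraded) = 0. Conditioning on the first hour:
t(Running) = 1 + 0.22·t(Running) + 0.32·t(Under Repair) + 0.26·t(Idle)
t(Under Repair) = 1 + 0.2·t(Running) + 0.3·t(Under Repair) + 0.34·t(Idle)
t(Idle) = 1 + 0.28·t(Running) + 0.28·t(Under Repair) + 0.22·t(Idle)
Solving: t(Running) = 5.1721, t(Under Repair) = 5.3665, t(Idle) = 5.0651.
Expected hours from Idle to Degraded: 5.0651.

5.0651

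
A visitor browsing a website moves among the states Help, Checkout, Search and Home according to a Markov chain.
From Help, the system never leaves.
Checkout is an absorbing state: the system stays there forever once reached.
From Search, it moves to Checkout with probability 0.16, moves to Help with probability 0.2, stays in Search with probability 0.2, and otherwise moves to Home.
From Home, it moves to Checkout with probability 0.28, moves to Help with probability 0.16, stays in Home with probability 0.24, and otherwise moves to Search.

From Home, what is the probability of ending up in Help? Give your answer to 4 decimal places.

Let h(s) be the probability of absorption at Help starting from transient state s. Then h(Help) = 1 and h(Checkout) = 0. By first-step analysis:
h(Search) = 0.2·1 + 0.16·0 + 0.2·h(Search) + 0.44·h(Home)
h(Home) = 0.16·1 + 0.28·0 + 0.32·h(Search) + 0.24·h(Home)
Solving: h(Search) = 0.4760, h(Home) = 0.4110.
Starting from Home, the probability is 0.4110.

0.4110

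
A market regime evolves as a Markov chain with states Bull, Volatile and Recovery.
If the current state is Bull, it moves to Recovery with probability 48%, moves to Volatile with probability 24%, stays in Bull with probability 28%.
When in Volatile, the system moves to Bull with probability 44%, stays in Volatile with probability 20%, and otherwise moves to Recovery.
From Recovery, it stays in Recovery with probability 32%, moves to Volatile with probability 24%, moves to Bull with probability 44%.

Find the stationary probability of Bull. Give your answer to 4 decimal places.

0.3793

Let the stationary distribution be π with π = πP and π_1 + π_2 + π_3 = 1.
π_1 = 0.28·π_1 + 0.44·π_2 + 0.44·π_3
π_2 = 0.24·π_1 + 0.2·π_2 + 0.24·π_3
Solving with the normalization constraint gives π = (0.3793, 0.2308, 0.3899).
So the stationary probability of Bull is 0.3793.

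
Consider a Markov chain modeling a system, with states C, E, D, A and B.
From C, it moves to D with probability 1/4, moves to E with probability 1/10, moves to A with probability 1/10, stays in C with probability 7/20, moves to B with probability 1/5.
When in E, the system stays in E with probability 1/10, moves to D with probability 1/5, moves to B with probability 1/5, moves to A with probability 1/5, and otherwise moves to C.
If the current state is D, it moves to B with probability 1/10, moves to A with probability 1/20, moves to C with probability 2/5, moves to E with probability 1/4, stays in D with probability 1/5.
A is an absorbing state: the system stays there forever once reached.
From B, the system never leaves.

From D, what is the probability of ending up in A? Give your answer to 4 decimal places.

Let h(s) be the probability of absorption at A starting from transient state s. Then h(A) = 1 and h(B) = 0. By first-step analysis:
h(C) = 0.35·h(C) + 0.1·h(E) + 0.25·h(D) + 0.1·1 + 0.2·0
h(E) = 0.3·h(C) + 0.1·h(E) + 0.2·h(D) + 0.2·1 + 0.2·0
h(D) = 0.4·h(C) + 0.25·h(E) + 0.2·h(D) + 0.05·1 + 0.1·0
Solving: h(C) = 0.3656, h(E) = 0.4283, h(D) = 0.3791.
Starting from D, the probability is 0.3791.

0.3791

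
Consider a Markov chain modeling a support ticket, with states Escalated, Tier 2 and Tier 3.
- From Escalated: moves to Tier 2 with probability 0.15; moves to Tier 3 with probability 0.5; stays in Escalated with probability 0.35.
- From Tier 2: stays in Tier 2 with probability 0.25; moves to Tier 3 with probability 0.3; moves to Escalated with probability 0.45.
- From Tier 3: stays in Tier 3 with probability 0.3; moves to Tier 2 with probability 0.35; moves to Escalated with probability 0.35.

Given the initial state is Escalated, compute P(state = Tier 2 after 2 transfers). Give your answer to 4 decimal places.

Sum over the intermediate state after 1 transfer:
P = P(Escalated→Escalated)·P(Escalated→Tier 2) + P(Escalated→Tier 2)·P(Tier 2→Tier 2) + P(Escalated→Tier 3)·P(Tier 3→Tier 2)
  = 0.35×0.15 + 0.15×0.25 + 0.5×0.35
  = 0.0525 + 0.0375 + 0.1750 = 0.2650

0.2650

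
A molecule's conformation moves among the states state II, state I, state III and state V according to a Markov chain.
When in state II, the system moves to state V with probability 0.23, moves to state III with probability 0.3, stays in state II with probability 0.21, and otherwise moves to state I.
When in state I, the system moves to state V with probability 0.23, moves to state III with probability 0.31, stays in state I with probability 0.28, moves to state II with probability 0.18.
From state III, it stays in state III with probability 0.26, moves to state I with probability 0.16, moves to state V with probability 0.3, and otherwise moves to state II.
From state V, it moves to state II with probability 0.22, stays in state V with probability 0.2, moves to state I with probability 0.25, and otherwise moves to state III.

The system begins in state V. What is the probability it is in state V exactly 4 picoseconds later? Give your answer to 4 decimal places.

Propagate the distribution vector 4 picoseconds from state V.
After 0 picoseconds: (0.0000, 0.0000, 0.0000, 1.0000)
After 1 picosecond: (0.2200, 0.2500, 0.3300, 0.2000)
After 2 picoseconds: (0.2276, 0.2300, 0.2953, 0.2471)
After 3 picoseconds: (0.2262, 0.2326, 0.2979, 0.2433)
After 4 picoseconds: (0.2263, 0.2324, 0.2977, 0.2436)
P(in state V after 4 picoseconds) = 0.2436

0.2436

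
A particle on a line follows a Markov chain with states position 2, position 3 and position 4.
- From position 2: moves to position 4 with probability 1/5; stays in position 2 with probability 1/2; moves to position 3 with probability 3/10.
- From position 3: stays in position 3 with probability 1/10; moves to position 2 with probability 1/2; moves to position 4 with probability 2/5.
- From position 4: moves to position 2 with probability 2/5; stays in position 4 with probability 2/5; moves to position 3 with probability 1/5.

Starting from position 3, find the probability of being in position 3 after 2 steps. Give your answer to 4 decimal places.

Sum over the intermediate state after 1 step:
P = P(position 3→position 2)·P(position 2→position 3) + P(position 3→position 3)·P(position 3→position 3) + P(position 3→position 4)·P(position 4→position 3)
  = 0.5×0.3 + 0.1×0.1 + 0.4×0.2
  = 0.1500 + 0.0100 + 0.0800 = 0.2400

0.2400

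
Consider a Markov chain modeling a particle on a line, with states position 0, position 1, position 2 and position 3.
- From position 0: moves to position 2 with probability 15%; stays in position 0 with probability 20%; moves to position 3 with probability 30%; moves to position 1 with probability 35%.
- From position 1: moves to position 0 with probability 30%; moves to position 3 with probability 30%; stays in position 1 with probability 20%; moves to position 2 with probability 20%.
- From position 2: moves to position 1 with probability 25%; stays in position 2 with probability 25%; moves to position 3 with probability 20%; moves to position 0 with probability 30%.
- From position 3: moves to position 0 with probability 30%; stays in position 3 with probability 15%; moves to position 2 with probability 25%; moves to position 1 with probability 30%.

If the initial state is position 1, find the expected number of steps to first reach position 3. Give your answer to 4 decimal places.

3.5666

Let t(s) be the expected number of steps to first reach position 3 from state s, with t(position 3) = 0. Conditioning on the first step:
t(position 0) = 1 + 0.2·t(position 0) + 0.35·t(position 1) + 0.15·t(position 2)
t(position 1) = 1 + 0.3·t(position 0) + 0.2·t(position 1) + 0.2·t(position 2)
t(position 2) = 1 + 0.3·t(position 0) + 0.25·t(position 1) + 0.25·t(position 2)
Solving: t(position 0) = 3.5495, t(position 1) = 3.5666, t(position 2) = 3.9420.
Expected steps from position 1 to position 3: 3.5666.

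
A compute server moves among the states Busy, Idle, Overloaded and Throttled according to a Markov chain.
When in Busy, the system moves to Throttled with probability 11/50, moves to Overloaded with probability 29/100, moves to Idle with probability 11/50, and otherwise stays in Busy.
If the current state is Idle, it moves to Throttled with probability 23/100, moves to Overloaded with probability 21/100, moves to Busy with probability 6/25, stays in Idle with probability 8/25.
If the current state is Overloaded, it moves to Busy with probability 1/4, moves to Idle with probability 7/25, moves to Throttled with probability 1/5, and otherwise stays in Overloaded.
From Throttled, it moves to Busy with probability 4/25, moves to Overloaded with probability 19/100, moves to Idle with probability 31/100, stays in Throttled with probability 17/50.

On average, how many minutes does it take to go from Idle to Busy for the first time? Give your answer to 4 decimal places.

4.5026

Let t(s) be the expected number of minutes to first reach Busy from state s, with t(Busy) = 0. Conditioning on the first minute:
t(Idle) = 1 + 0.32·t(Idle) + 0.21·t(Overloaded) + 0.23·t(Throttled)
t(Overloaded) = 1 + 0.28·t(Idle) + 0.27·t(Overloaded) + 0.2·t(Throttled)
t(Throttled) = 1 + 0.31·t(Idle) + 0.19·t(Overloaded) + 0.34·t(Throttled)
Solving: t(Idle) = 4.5026, t(Overloaded) = 4.4417, t(Throttled) = 4.9087.
Expected minutes from Idle to Busy: 4.5026.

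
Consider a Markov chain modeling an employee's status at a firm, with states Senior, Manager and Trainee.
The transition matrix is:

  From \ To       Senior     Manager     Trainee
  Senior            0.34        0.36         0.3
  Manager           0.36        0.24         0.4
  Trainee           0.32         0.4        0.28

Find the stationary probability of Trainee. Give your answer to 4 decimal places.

Let the stationary distribution be π with π = πP and π_1 + π_2 + π_3 = 1.
π_1 = 0.34·π_1 + 0.36·π_2 + 0.32·π_3
π_2 = 0.36·π_1 + 0.24·π_2 + 0.4·π_3
Solving with the normalization constraint gives π = (0.3401, 0.3331, 0.3268).
So the stationary probability of Trainee is 0.3268.

0.3268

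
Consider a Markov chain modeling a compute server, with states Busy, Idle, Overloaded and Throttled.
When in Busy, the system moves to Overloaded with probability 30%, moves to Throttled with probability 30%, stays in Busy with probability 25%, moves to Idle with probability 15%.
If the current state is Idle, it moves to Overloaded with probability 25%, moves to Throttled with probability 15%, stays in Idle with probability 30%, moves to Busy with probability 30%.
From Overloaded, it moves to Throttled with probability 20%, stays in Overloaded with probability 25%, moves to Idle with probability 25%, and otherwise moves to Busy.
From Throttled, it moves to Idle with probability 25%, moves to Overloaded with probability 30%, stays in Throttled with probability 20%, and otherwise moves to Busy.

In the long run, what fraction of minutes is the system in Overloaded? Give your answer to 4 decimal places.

Let the stationary distribution be π with π = πP and π_1 + π_2 + π_3 + π_4 = 1.
π_1 = 0.25·π_1 + 0.3·π_2 + 0.3·π_3 + 0.25·π_4
π_2 = 0.15·π_1 + 0.3·π_2 + 0.25·π_3 + 0.25·π_4
π_3 = 0.3·π_1 + 0.25·π_2 + 0.25·π_3 + 0.3·π_4
Solving with the normalization constraint gives π = (0.2754, 0.2342, 0.2746, 0.2158).
So the stationary probability of Overloaded is 0.2746.

0.2746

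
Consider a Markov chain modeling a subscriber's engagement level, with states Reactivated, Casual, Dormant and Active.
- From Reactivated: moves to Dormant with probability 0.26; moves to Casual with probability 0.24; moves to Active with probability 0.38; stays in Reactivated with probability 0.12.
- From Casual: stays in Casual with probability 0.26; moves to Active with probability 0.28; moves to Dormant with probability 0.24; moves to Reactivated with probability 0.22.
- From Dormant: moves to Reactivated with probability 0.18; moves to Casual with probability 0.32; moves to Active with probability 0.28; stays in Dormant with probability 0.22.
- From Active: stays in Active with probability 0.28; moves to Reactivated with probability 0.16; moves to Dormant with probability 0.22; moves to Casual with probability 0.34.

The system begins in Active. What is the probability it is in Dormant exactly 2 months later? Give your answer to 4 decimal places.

0.2332

Propagate the distribution vector 2 months from Active.
After 0 months: (0.0000, 0.0000, 0.0000, 1.0000)
After 1 month: (0.1600, 0.3400, 0.2200, 0.2800)
After 2 months: (0.1784, 0.2924, 0.2332, 0.2960)
P(in Dormant after 2 months) = 0.2332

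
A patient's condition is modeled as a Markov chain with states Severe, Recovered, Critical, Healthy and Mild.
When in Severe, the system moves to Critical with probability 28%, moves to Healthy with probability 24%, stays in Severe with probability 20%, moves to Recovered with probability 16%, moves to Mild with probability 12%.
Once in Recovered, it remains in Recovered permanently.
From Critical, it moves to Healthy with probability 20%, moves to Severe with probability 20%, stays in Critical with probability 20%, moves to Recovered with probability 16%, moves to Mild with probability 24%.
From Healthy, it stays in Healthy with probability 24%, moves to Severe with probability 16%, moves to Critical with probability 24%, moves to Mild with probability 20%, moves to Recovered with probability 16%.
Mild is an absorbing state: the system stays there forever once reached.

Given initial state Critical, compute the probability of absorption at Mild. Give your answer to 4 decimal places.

0.5657

Let h(s) be the probability of absorption at Mild starting from transient state s. Then h(Mild) = 1 and h(Recovered) = 0. By first-step analysis:
h(Severe) = 0.2·h(Severe) + 0.16·0 + 0.28·h(Critical) + 0.24·h(Healthy) + 0.12·1
h(Critical) = 0.2·h(Severe) + 0.16·0 + 0.2·h(Critical) + 0.2·h(Healthy) + 0.24·1
h(Healthy) = 0.16·h(Severe) + 0.16·0 + 0.24·h(Critical) + 0.24·h(Healthy) + 0.2·1
Solving: h(Severe) = 0.5129, h(Critical) = 0.5657, h(Healthy) = 0.5498.
Starting from Critical, the probability is 0.5657.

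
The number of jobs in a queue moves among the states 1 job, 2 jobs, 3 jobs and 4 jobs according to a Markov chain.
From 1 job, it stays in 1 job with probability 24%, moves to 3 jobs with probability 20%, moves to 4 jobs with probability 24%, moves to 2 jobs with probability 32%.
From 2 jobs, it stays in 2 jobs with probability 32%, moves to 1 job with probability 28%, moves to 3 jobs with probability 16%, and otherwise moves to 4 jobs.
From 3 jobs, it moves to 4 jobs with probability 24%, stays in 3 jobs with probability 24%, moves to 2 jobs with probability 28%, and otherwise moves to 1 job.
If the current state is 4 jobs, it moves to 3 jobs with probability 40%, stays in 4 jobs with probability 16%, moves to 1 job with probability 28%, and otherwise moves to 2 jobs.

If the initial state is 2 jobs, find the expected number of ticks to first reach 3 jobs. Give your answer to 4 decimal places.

4.4622

Let t(s) be the expected number of ticks to first reach 3 jobs from state s, with t(3 jobs) = 0. Conditioning on the first tick:
t(1 job) = 1 + 0.24·t(1 job) + 0.32·t(2 jobs) + 0.24·t(4 jobs)
t(2 jobs) = 1 + 0.28·t(1 job) + 0.32·t(2 jobs) + 0.24·t(4 jobs)
t(4 jobs) = 1 + 0.28·t(1 job) + 0.16·t(2 jobs) + 0.16·t(4 jobs)
Solving: t(1 job) = 4.2906, t(2 jobs) = 4.4622, t(4 jobs) = 3.4706.
Expected ticks from 2 jobs to 3 jobs: 4.4622.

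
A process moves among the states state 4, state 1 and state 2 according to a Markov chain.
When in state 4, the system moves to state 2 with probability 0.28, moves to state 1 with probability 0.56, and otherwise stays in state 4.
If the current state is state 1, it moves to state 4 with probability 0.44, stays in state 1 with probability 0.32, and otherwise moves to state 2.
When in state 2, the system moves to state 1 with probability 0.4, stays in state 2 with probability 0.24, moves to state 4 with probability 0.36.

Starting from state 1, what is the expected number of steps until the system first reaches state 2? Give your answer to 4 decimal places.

3.9409

Let t(s) be the expected number of steps to first reach state 2 from state s, with t(state 2) = 0. Conditioning on the first step:
t(state 4) = 1 + 0.16·t(state 4) + 0.56·t(state 1)
t(state 1) = 1 + 0.44·t(state 4) + 0.32·t(state 1)
Solving: t(state 4) = 3.8177, t(state 1) = 3.9409.
Expected steps from state 1 to state 2: 3.9409.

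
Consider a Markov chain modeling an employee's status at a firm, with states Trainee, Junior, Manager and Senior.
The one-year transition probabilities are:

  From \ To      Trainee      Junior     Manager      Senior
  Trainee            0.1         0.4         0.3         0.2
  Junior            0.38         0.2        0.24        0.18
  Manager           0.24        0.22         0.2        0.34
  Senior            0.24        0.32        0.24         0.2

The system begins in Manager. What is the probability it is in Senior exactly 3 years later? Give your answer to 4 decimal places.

0.2286

Propagate the distribution vector 3 years from Manager.
After 0 years: (0.0000, 0.0000, 1.0000, 0.0000)
After 1 year: (0.2400, 0.2200, 0.2000, 0.3400)
After 2 years: (0.2372, 0.2928, 0.2464, 0.2236)
After 3 years: (0.2478, 0.2792, 0.2444, 0.2286)
P(in Senior after 3 years) = 0.2286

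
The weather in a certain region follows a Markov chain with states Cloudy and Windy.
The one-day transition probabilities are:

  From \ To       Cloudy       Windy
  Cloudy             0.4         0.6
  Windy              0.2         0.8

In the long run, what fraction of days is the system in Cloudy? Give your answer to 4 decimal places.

Let the stationary distribution be π with π = πP and π_1 + π_2 = 1.
π_1 = 0.4·π_1 + 0.2·π_2
Solving with the normalization constraint gives π = (0.2500, 0.7500).
So the stationary probability of Cloudy is 0.2500.

0.2500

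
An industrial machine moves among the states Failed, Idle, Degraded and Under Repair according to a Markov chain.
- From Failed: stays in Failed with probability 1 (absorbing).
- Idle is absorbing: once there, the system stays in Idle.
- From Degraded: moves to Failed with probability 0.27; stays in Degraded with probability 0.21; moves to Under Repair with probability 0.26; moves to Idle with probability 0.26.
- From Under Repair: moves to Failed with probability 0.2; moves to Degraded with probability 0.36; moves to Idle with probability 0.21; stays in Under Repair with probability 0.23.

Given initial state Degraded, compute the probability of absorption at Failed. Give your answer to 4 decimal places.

Let h(s) be the probability of absorption at Failed starting from transient state s. Then h(Failed) = 1 and h(Idle) = 0. By first-step analysis:
h(Degraded) = 0.27·1 + 0.26·0 + 0.21·h(Degraded) + 0.26·h(Under Repair)
h(Under Repair) = 0.2·1 + 0.21·0 + 0.36·h(Degraded) + 0.23·h(Under Repair)
Solving: h(Degraded) = 0.5050, h(Under Repair) = 0.4958.
Starting from Degraded, the probability is 0.5050.

0.5050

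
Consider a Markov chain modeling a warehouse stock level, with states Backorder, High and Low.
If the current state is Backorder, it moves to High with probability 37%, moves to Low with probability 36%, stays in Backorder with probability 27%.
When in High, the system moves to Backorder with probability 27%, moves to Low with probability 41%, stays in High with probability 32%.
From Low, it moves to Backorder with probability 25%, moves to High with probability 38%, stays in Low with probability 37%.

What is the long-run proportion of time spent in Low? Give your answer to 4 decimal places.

Let the stationary distribution be π with π = πP and π_1 + π_2 + π_3 = 1.
π_1 = 0.27·π_1 + 0.27·π_2 + 0.25·π_3
π_2 = 0.37·π_1 + 0.32·π_2 + 0.38·π_3
Solving with the normalization constraint gives π = (0.2624, 0.3560, 0.3816).
So the stationary probability of Low is 0.3816.

0.3816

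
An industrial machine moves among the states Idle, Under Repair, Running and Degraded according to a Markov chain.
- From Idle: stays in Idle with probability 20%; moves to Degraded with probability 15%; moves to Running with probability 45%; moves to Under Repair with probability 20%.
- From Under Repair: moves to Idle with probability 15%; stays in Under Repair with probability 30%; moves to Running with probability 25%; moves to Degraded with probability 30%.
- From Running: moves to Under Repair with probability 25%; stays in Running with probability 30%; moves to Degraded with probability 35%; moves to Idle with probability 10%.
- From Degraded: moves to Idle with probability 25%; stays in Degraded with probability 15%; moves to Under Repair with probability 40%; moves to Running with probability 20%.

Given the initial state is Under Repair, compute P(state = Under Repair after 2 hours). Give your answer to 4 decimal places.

0.3025

Propagate the distribution vector 2 hours from Under Repair.
After 0 hours: (0.0000, 1.0000, 0.0000, 0.0000)
After 1 hour: (0.1500, 0.3000, 0.2500, 0.3000)
After 2 hours: (0.1750, 0.3025, 0.2775, 0.2450)
P(in Under Repair after 2 hours) = 0.3025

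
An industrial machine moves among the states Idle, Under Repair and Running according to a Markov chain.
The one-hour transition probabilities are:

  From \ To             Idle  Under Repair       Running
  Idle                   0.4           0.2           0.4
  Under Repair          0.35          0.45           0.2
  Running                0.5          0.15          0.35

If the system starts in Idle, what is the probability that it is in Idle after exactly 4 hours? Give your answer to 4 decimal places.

0.4217

Propagate the distribution vector 4 hours from Idle.
After 0 hours: (1.0000, 0.0000, 0.0000)
After 1 hour: (0.4000, 0.2000, 0.4000)
After 2 hours: (0.4300, 0.2300, 0.3400)
After 3 hours: (0.4225, 0.2405, 0.3370)
After 4 hours: (0.4217, 0.2433, 0.3351)
P(in Idle after 4 hours) = 0.4217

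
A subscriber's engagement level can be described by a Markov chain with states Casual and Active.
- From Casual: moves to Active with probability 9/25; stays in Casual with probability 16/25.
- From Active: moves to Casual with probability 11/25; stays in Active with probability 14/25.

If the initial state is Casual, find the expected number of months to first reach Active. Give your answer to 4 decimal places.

Let t(s) be the expected number of months to first reach Active from state s, with t(Active) = 0. Conditioning on the first month:
t(Casual) = 1 + 0.64·t(Casual)
Solving: t(Casual) = 2.7778.
Expected months from Casual to Active: 2.7778.

2.7778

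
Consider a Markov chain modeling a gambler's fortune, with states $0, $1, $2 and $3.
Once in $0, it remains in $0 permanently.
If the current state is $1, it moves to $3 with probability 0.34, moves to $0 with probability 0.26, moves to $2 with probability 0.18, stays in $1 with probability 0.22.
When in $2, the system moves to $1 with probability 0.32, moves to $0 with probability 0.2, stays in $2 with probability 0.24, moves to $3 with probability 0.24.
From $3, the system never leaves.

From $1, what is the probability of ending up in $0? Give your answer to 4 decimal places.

0.4365

Let h(s) be the probability of absorption at $0 starting from transient state s. Then h($0) = 1 and h($3) = 0. By first-step analysis:
h($1) = 0.26·1 + 0.22·h($1) + 0.18·h($2) + 0.34·0
h($2) = 0.2·1 + 0.32·h($1) + 0.24·h($2) + 0.24·0
Solving: h($1) = 0.4365, h($2) = 0.4469.
Starting from $1, the probability is 0.4365.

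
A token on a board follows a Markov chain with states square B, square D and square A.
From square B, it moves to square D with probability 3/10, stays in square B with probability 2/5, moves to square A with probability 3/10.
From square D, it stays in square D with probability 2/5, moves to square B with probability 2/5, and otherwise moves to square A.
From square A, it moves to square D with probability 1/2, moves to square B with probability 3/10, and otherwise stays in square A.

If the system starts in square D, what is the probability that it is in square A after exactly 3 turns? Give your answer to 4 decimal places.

Propagate the distribution vector 3 turns from square D.
After 0 turns: (0.0000, 1.0000, 0.0000)
After 1 turn: (0.4000, 0.4000, 0.2000)
After 2 turns: (0.3800, 0.3800, 0.2400)
After 3 turns: (0.3760, 0.3860, 0.2380)
P(in square A after 3 turns) = 0.2380

0.2380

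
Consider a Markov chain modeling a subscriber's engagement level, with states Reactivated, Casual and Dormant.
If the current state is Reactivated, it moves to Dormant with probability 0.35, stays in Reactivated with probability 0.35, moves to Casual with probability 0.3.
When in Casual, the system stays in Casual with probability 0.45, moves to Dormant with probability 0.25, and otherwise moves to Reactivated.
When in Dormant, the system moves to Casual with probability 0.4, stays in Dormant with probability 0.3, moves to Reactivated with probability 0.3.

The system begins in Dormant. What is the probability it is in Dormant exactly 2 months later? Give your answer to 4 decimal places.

0.2950

Sum over the intermediate state after 1 month:
P = P(Dormant→Reactivated)·P(Reactivated→Dormant) + P(Dormant→Casual)·P(Casual→Dormant) + P(Dormant→Dormant)·P(Dormant→Dormant)
  = 0.3×0.35 + 0.4×0.25 + 0.3×0.3
  = 0.1050 + 0.1000 + 0.0900 = 0.2950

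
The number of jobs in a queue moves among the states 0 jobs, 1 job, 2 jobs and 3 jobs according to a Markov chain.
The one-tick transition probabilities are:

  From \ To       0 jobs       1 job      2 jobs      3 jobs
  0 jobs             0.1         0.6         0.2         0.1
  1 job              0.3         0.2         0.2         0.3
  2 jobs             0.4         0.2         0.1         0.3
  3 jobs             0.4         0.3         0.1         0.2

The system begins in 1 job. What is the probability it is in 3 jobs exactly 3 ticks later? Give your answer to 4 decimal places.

Propagate the distribution vector 3 ticks from 1 job.
After 0 ticks: (0.0000, 1.0000, 0.0000, 0.0000)
After 1 tick: (0.3000, 0.2000, 0.2000, 0.3000)
After 2 ticks: (0.2900, 0.3500, 0.1500, 0.2100)
After 3 ticks: (0.2780, 0.3370, 0.1640, 0.2210)
P(in 3 jobs after 3 ticks) = 0.2210

0.2210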